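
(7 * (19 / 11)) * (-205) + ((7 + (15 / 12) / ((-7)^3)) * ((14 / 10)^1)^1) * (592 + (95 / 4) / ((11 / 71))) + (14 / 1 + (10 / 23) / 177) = 848823826177 / 175541520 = 4835.46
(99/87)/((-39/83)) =-913/377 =-2.42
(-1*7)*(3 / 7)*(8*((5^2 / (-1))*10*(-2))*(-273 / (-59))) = -3276000 / 59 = -55525.42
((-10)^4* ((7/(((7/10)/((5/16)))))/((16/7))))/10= 21875/16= 1367.19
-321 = -321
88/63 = 1.40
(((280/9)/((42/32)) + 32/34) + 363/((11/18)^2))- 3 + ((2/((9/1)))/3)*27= 457001/459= 995.64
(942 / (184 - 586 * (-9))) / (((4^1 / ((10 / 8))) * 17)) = 2355 / 742288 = 0.00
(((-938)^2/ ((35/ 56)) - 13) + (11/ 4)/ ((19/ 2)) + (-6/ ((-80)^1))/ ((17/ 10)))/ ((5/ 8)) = 2252380.37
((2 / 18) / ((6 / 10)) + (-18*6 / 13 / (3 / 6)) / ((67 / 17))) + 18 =328517 / 23517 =13.97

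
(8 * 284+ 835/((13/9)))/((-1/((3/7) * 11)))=-174669/13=-13436.08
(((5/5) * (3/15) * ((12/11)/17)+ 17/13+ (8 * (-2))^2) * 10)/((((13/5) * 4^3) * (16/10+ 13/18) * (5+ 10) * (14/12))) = 140747895/369881512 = 0.38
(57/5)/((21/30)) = 16.29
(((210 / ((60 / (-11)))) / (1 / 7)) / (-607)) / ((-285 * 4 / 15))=-539 / 92264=-0.01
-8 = -8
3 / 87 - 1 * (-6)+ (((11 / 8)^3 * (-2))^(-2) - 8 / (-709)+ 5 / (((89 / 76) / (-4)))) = -35646822111773 / 3241830849169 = -11.00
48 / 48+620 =621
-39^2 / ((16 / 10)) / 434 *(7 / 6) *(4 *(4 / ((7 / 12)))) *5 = -76050 / 217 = -350.46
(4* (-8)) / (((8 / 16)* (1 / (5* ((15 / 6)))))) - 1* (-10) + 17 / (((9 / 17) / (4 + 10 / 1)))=-3064 / 9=-340.44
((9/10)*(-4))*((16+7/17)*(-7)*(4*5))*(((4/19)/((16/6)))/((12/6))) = 105462/323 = 326.51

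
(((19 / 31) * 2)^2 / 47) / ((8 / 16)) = 2888 / 45167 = 0.06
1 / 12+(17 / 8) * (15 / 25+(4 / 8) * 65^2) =1077701 / 240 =4490.42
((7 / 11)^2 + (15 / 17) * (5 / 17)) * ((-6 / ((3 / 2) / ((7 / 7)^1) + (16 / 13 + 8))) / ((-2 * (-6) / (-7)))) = 2114476 / 9756351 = 0.22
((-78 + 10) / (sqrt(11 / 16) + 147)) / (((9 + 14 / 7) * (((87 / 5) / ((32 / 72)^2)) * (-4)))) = 1066240 / 8933394987 - 5440 * sqrt(11) / 26800184961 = 0.00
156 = 156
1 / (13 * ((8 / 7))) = 7 / 104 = 0.07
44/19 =2.32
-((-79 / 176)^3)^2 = -243087455521 / 29721861554176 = -0.01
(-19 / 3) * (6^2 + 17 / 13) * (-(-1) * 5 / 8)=-46075 / 312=-147.68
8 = 8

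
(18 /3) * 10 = 60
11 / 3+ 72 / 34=295 / 51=5.78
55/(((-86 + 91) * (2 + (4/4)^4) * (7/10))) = 110/21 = 5.24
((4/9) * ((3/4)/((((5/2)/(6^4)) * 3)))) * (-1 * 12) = -3456/5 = -691.20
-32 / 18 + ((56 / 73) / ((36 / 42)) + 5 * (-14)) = -46570 / 657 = -70.88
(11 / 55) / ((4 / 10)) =1 / 2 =0.50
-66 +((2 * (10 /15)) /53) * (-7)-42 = -108.18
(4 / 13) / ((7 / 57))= 228 / 91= 2.51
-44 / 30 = -1.47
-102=-102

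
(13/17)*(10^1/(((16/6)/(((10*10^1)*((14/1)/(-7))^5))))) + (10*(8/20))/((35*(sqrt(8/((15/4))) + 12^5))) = -31693950809481696/3453827973001 - sqrt(30)/2031663513530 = -9176.47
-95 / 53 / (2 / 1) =-0.90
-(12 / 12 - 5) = 4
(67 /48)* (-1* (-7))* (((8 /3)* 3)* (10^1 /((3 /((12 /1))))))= 9380 /3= 3126.67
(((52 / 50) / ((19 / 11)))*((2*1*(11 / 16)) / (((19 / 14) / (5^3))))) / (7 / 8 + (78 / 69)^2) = 116496380 / 3289071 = 35.42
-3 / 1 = -3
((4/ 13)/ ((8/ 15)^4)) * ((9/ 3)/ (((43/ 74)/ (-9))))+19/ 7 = -348582673/ 2003456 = -173.99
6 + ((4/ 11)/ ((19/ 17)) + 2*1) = 1740/ 209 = 8.33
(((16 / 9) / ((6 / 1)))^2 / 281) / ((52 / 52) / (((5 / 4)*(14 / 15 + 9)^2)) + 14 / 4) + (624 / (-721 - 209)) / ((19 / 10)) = -6635338772272 / 18794232653787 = -0.35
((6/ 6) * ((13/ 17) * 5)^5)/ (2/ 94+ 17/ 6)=65440391250/ 228596977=286.27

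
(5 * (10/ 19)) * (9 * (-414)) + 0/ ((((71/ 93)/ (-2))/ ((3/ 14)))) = -186300/ 19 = -9805.26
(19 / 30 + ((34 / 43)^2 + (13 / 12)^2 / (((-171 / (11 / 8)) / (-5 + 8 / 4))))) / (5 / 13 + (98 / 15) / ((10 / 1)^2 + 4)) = 10155574507 / 3531087072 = 2.88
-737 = -737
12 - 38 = -26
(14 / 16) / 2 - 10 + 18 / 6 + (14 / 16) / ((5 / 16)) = -301 / 80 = -3.76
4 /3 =1.33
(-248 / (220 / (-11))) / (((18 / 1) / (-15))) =-31 / 3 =-10.33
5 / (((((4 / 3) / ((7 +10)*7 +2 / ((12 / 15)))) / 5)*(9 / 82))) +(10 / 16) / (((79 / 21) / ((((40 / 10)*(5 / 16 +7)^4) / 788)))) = 169380176142105 / 8159494144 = 20758.66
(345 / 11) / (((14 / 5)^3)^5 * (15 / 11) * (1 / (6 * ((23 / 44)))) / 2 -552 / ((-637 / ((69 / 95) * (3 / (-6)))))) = 586165191650390625 / 20711241384389425755292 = 0.00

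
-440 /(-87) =440 /87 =5.06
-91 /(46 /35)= -3185 /46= -69.24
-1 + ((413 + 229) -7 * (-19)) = 774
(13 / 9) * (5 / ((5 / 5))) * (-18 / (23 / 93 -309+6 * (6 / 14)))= 42315 / 99662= 0.42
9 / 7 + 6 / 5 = 87 / 35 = 2.49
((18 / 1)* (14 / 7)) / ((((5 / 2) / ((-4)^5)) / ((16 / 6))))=-196608 / 5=-39321.60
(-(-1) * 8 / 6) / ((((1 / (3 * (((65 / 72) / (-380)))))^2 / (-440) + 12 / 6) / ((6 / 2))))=-18590 / 198641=-0.09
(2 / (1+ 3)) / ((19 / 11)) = 11 / 38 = 0.29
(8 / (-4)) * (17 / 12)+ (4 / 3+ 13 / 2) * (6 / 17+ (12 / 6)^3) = 6385 / 102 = 62.60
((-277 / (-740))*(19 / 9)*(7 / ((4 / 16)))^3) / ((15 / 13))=15034.37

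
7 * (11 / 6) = 77 / 6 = 12.83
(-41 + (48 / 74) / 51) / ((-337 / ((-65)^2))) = 108924725 / 211973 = 513.86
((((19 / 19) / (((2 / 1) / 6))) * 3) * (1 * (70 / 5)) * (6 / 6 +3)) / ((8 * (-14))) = -9 / 2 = -4.50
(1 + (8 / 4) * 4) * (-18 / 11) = -14.73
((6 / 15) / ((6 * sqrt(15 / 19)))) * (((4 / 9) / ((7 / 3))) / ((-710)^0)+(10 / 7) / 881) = 3554 * sqrt(285) / 4162725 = 0.01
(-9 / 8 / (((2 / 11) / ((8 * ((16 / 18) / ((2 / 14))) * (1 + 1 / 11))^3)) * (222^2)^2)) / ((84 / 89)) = -71450624 / 165317867649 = -0.00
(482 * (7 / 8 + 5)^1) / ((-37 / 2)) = -11327 / 74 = -153.07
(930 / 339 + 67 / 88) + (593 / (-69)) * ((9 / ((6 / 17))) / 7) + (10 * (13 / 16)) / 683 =-3798562181 / 136684009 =-27.79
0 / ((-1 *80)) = 0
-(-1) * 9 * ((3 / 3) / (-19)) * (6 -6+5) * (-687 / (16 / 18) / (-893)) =-278235 / 135736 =-2.05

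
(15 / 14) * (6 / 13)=0.49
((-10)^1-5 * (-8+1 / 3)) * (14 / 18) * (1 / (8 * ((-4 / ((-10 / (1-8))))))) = -425 / 432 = -0.98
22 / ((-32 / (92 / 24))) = -253 / 96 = -2.64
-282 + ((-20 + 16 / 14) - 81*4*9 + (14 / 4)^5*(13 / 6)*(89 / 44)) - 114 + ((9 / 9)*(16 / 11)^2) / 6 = -223053683 / 216832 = -1028.69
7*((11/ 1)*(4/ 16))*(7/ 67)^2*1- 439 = -438.79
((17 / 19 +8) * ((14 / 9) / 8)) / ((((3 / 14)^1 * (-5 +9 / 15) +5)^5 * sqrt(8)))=62133378125 * sqrt(2) / 157963888138752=0.00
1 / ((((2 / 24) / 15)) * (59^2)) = 180 / 3481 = 0.05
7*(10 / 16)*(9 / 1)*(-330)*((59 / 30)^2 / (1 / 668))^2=-26021463231533 / 300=-86738210771.78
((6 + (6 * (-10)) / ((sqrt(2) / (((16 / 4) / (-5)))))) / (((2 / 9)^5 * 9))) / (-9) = -2187 * sqrt(2) / 4 - 2187 / 16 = -909.91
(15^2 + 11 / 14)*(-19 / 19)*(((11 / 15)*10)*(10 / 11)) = -31610 / 21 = -1505.24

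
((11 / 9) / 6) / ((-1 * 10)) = -11 / 540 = -0.02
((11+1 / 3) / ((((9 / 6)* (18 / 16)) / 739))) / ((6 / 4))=804032 / 243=3308.77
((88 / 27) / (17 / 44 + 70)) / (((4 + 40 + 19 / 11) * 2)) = 21296 / 42060357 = 0.00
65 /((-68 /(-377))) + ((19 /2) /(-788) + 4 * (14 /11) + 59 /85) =539530169 /1473560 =366.14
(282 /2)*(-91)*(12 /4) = -38493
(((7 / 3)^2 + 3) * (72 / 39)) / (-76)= -8 / 39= -0.21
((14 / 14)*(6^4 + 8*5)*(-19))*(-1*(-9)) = -228456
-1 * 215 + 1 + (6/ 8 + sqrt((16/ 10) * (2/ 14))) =-853/ 4 + 2 * sqrt(70)/ 35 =-212.77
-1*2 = -2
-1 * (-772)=772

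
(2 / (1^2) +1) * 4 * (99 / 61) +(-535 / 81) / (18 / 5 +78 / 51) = 39181433 / 2154276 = 18.19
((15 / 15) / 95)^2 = 1 / 9025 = 0.00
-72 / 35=-2.06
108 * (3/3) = 108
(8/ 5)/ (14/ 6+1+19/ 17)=408/ 1135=0.36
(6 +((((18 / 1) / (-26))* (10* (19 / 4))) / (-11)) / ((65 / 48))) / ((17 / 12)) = 183096 / 31603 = 5.79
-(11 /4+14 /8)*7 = -63 /2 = -31.50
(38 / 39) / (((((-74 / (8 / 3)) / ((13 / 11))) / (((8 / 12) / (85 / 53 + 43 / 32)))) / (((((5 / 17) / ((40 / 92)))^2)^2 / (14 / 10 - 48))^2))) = -3942958108898350 / 20803888774953394224939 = -0.00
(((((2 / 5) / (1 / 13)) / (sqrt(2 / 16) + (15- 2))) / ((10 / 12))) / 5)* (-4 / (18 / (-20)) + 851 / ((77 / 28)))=168059008 / 5572875- 3231904* sqrt(2) / 5572875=29.34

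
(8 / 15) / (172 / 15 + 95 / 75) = 8 / 191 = 0.04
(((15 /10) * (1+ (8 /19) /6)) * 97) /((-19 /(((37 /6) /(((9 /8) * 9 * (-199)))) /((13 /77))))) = 33715066 /226939401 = 0.15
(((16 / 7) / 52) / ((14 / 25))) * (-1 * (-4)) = 200 / 637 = 0.31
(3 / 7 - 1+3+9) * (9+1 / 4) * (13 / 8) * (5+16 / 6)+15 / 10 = 27689 / 21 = 1318.52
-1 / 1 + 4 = 3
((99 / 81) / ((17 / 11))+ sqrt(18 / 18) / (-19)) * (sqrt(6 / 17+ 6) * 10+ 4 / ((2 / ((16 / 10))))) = 20.97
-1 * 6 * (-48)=288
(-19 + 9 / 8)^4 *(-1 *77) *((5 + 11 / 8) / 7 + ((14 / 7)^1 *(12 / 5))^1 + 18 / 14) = -54998561.65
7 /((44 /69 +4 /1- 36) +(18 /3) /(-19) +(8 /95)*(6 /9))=-0.22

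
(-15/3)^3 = -125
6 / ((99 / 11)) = 2 / 3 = 0.67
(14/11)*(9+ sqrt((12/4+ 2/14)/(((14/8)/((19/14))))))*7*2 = 8*sqrt(1463)/11+ 1764/11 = 188.18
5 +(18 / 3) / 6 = 6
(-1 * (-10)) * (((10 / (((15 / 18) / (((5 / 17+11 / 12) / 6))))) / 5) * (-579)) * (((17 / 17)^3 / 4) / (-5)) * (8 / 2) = 47671 / 85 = 560.84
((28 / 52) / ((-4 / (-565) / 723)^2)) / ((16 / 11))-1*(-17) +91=12848849066349 / 3328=3860832051.19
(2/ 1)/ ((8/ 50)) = 25/ 2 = 12.50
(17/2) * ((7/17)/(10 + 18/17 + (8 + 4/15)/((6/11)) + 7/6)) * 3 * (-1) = -0.38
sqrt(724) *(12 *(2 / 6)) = 8 *sqrt(181) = 107.63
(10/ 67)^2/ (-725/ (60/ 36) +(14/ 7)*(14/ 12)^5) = -388800/ 7516709297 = -0.00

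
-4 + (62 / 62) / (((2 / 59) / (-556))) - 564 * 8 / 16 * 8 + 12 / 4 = -18659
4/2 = 2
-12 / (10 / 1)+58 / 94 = -137 / 235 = -0.58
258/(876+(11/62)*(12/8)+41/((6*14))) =167958/570767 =0.29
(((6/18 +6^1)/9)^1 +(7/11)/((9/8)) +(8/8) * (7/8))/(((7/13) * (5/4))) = 13247/4158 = 3.19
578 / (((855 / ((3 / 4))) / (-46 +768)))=5491 / 15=366.07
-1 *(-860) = 860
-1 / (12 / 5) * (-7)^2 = -245 / 12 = -20.42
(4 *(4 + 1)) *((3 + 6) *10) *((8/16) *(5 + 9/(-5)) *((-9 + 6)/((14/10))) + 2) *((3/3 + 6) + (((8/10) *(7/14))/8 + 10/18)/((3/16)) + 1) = -606400/21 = -28876.19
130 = 130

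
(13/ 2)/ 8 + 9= 157/ 16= 9.81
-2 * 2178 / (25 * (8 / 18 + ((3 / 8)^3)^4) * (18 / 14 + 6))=-6286182853902336 / 116825143213025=-53.81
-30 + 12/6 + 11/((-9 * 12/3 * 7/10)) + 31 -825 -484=-164611/126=-1306.44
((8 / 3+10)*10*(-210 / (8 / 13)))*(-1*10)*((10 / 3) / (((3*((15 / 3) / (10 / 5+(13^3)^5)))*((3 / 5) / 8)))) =590002726809086148740000 / 9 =65555858534342905415555.56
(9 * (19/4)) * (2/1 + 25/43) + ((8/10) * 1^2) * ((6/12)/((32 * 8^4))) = 1554923563/14090240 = 110.35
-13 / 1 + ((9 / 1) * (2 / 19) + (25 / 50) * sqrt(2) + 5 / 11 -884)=-187180 / 209 + sqrt(2) / 2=-894.89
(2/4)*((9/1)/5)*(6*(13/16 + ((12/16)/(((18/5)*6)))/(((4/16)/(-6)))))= -9/80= -0.11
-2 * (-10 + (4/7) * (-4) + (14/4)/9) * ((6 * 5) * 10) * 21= 149900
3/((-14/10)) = -2.14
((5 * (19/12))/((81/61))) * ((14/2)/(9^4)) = 40565/6377292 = 0.01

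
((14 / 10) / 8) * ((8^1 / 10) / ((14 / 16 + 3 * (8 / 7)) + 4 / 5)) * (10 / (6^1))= 196 / 4287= 0.05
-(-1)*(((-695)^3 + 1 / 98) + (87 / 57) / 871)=-544442783160359 / 1621802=-335702374.99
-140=-140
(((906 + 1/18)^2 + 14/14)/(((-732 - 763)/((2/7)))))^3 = -150541268232268930859081/38980977788339496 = -3861916.16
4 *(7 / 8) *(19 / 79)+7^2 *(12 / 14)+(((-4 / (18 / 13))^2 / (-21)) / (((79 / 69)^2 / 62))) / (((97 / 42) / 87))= -2416275427 / 3632262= -665.23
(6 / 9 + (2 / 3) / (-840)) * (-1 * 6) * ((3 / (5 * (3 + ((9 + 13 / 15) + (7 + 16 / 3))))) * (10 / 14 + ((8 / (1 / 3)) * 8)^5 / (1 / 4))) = -99279483833.01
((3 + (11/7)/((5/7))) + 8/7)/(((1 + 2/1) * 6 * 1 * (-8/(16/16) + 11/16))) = -0.05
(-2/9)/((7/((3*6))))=-0.57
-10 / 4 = -5 / 2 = -2.50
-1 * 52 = -52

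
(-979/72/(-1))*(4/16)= 979/288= 3.40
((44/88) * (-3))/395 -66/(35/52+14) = -2713569/602770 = -4.50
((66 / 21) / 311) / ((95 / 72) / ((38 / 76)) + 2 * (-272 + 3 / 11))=-8712 / 466232851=-0.00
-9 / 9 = -1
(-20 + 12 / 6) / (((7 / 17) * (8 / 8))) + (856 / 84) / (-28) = -12959 / 294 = -44.08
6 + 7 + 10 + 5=28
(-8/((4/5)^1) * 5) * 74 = -3700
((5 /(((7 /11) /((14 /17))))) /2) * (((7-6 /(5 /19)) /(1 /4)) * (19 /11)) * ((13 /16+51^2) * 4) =-62485129 /17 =-3675595.82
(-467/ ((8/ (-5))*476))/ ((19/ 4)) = 2335/ 18088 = 0.13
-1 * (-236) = 236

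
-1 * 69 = -69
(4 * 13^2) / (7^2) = 13.80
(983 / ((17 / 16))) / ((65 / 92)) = 1446976 / 1105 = 1309.48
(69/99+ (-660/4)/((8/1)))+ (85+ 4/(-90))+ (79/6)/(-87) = 7450381/114840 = 64.88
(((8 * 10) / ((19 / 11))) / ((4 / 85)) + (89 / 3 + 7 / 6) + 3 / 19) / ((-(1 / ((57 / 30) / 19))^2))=-115733 / 11400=-10.15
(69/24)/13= 23/104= 0.22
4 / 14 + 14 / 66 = 115 / 231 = 0.50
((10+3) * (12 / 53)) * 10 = 1560 / 53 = 29.43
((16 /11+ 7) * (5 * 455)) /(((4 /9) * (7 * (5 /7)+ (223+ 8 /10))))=732375 /3872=189.15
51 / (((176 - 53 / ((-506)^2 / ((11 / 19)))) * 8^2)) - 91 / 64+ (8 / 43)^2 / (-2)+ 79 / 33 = 17151577880443 / 17879535225024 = 0.96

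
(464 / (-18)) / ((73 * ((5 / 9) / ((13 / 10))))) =-1508 / 1825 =-0.83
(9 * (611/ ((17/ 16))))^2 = 7741184256/ 289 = 26786104.69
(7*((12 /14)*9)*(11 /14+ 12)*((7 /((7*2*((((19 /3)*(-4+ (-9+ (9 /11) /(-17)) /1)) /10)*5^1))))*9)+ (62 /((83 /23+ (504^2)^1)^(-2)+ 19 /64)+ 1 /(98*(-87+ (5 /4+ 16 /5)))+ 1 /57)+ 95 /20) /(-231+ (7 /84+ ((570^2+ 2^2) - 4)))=0.00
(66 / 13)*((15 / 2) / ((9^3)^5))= 55 / 297398301914493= 0.00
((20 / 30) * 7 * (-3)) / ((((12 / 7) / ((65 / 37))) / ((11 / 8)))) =-35035 / 1776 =-19.73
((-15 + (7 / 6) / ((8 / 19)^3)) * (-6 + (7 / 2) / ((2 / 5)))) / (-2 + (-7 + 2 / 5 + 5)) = -106315 / 221184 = -0.48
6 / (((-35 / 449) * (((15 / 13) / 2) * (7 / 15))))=-70044 / 245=-285.89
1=1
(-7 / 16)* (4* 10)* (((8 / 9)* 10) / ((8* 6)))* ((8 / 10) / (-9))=70 / 243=0.29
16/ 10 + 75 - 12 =323/ 5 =64.60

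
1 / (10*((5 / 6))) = 3 / 25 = 0.12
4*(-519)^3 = -559193436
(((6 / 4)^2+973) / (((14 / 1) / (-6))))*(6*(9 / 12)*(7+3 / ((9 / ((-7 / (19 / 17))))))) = -175545 / 19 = -9239.21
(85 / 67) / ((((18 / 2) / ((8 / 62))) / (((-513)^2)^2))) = 2616410407860 / 2077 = 1259706503.54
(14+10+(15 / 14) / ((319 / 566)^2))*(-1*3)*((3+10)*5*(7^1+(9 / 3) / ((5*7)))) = -188589666096 / 4986289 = -37821.65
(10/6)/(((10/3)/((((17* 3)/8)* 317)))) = 16167/16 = 1010.44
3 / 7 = 0.43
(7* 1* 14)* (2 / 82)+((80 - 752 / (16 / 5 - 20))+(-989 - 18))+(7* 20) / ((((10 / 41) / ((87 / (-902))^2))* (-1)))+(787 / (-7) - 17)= -30201071 / 29766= -1014.62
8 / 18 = 4 / 9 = 0.44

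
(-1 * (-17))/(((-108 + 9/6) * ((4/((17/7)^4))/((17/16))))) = -24137569/16365216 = -1.47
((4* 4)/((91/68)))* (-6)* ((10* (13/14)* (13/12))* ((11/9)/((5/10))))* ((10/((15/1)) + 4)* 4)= -6223360/189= -32927.83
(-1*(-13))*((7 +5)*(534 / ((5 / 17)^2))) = 24074856 / 25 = 962994.24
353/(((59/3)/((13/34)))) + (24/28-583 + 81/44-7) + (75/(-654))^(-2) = -97388413949/193077500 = -504.40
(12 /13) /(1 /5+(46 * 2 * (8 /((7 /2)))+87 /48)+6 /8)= 2240 /516997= 0.00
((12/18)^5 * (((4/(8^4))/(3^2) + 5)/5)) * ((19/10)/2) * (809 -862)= -46403567/6998400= -6.63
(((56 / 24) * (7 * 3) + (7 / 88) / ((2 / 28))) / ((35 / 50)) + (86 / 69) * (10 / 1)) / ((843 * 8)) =127595 / 10237392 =0.01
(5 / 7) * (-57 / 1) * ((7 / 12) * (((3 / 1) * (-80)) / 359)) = 5700 / 359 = 15.88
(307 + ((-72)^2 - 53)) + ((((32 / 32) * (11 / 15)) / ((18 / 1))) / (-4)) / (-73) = 428731931 / 78840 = 5438.00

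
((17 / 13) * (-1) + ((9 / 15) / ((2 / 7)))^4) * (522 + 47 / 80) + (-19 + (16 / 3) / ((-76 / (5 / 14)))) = 39259055385229 / 4149600000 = 9460.93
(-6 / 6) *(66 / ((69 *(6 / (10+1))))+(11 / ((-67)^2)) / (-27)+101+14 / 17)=-4908555595 / 47390373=-103.58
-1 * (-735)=735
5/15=1/3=0.33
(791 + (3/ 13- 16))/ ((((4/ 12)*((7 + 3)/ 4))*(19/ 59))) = 3567612/ 1235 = 2888.75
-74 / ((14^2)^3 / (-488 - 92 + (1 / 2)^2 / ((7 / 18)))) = 300107 / 52706752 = 0.01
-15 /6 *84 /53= -210 /53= -3.96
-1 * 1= -1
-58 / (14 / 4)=-116 / 7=-16.57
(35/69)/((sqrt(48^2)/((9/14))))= 5/736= 0.01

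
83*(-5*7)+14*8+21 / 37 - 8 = -103616 / 37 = -2800.43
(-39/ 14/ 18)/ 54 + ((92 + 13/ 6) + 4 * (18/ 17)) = 7587751/ 77112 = 98.40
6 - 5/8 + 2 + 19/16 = 137/16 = 8.56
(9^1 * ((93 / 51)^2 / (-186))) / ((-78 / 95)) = 2945 / 15028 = 0.20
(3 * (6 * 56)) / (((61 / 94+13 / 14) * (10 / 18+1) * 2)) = 35532 / 173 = 205.39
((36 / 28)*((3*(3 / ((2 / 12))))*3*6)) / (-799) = -8748 / 5593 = -1.56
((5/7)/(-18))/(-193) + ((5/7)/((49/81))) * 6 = 8442065/1191582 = 7.08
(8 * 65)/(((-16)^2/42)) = 1365/16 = 85.31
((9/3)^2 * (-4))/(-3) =12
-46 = -46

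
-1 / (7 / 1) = -0.14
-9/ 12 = -3/ 4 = -0.75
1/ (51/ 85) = 5/ 3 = 1.67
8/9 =0.89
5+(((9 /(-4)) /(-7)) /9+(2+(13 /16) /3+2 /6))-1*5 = 887 /336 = 2.64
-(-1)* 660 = 660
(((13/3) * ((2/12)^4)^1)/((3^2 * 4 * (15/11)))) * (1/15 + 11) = 11869/15746400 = 0.00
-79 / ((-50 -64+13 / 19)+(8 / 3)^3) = 40527 / 48403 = 0.84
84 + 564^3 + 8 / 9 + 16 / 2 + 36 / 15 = 8073280768 / 45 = 179406239.29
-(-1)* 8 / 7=8 / 7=1.14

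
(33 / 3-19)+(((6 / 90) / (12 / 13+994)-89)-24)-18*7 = -47920457 / 194010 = -247.00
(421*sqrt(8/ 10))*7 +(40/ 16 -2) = 1/ 2 +5894*sqrt(5)/ 5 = 2636.38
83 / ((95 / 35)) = 30.58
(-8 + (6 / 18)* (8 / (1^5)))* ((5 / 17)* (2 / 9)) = -160 / 459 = -0.35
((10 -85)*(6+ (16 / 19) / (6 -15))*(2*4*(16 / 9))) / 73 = -3232000 / 37449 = -86.30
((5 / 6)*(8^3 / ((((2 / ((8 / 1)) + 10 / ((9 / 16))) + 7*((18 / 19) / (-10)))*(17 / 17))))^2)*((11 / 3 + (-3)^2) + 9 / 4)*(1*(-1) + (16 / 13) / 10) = -434497742438400 / 45848604997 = -9476.79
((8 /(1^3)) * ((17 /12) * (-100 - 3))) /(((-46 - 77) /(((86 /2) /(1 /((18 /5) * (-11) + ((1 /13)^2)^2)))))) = -851574822778 /52695045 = -16160.43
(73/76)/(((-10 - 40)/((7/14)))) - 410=-410.01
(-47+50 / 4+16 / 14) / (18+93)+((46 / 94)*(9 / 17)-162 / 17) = -9.57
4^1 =4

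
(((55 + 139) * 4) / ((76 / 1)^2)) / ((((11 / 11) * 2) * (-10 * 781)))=-97 / 11277640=-0.00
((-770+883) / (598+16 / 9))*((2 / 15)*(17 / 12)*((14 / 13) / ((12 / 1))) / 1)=13447 / 4210440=0.00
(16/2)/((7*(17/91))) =104/17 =6.12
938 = 938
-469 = -469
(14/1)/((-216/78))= -91/18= -5.06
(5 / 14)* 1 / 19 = 5 / 266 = 0.02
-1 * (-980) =980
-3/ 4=-0.75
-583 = -583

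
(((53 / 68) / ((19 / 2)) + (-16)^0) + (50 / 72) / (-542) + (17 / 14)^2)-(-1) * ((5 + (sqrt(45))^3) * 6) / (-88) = 7522079627 / 3396980664-405 * sqrt(5) / 44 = -18.37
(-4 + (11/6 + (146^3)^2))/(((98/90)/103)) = 12826224253245405/14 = 916158875231814.64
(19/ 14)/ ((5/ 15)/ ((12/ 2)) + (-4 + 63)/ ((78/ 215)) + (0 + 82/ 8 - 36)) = 4446/ 448595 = 0.01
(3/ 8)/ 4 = 0.09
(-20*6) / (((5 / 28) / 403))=-270816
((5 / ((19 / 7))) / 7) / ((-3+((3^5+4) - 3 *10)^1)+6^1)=1 / 836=0.00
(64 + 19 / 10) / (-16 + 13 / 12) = -3954 / 895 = -4.42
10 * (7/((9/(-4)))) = -280/9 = -31.11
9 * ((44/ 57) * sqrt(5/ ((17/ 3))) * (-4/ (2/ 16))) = -4224 * sqrt(255)/ 323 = -208.83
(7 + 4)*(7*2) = 154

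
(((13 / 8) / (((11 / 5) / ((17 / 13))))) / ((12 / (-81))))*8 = -52.16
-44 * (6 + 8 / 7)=-2200 / 7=-314.29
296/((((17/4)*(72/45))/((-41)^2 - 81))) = 1184000/17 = 69647.06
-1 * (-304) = 304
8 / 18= 4 / 9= 0.44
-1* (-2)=2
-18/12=-3/2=-1.50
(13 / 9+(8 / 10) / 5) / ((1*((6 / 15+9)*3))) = 361 / 6345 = 0.06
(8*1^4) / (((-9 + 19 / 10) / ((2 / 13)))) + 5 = 4455 / 923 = 4.83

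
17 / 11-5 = -38 / 11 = -3.45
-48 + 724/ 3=580/ 3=193.33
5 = 5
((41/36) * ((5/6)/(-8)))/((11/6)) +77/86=113153/136224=0.83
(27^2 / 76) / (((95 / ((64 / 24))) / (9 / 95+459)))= 21196404 / 171475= 123.61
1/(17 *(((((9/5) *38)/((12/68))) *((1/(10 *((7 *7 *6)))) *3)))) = 2450/16473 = 0.15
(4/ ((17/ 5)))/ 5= 4/ 17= 0.24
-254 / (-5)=254 / 5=50.80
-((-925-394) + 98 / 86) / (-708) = -14167 / 7611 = -1.86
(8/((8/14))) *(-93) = -1302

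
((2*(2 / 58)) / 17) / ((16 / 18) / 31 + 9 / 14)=7812 / 1293139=0.01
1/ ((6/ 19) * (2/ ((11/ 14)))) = 209/ 168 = 1.24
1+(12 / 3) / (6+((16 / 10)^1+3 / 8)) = 479 / 319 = 1.50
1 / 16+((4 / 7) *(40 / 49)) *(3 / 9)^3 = 11821 / 148176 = 0.08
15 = 15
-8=-8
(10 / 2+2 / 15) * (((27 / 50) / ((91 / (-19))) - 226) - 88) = -15721343 / 9750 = -1612.45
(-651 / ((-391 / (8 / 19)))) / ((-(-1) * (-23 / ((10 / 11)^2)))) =-520800 / 20674907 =-0.03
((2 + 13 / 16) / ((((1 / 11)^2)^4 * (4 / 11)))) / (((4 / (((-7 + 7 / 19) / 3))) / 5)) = -4581127812.49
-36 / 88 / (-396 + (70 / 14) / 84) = 378 / 365849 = 0.00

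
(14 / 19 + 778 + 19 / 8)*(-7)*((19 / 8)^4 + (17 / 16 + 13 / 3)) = -203469.78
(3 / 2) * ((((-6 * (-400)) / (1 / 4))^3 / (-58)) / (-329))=663552000000 / 9541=69547426.89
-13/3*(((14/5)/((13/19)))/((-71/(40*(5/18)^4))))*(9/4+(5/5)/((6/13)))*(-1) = -4405625/16769916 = -0.26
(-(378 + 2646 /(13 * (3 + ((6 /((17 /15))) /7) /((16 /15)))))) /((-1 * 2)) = 3311721 /15301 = 216.44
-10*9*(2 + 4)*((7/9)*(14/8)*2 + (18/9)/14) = -1547.14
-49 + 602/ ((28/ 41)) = 1665/ 2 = 832.50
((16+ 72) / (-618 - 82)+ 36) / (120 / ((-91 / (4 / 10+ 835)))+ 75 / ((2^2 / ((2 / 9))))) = -489684 / 14980325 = -0.03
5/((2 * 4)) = 5/8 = 0.62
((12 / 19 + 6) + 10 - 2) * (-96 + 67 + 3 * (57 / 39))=-88960 / 247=-360.16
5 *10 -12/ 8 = 97/ 2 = 48.50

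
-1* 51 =-51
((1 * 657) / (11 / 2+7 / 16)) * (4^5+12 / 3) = 10806336 / 95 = 113750.91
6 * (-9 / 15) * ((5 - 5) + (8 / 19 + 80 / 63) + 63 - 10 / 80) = -618283 / 2660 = -232.44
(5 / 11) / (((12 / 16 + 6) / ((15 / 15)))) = 20 / 297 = 0.07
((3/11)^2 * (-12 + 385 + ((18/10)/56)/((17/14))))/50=0.55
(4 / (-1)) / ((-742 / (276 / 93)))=184 / 11501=0.02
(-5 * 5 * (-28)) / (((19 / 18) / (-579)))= -7295400 / 19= -383968.42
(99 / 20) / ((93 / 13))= 429 / 620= 0.69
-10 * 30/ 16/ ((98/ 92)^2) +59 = 101984/ 2401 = 42.48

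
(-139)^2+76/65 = 1255941/65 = 19322.17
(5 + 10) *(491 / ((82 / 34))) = 125205 / 41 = 3053.78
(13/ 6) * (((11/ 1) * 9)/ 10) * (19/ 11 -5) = -70.20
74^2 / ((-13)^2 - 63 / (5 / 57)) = -13690 / 1373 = -9.97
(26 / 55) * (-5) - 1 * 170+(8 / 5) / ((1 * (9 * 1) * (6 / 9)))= -28396 / 165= -172.10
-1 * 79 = -79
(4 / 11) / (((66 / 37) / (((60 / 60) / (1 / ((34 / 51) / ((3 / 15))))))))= 740 / 1089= 0.68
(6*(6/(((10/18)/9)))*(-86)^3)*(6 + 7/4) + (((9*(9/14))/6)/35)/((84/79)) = -78885771736761/27440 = -2874845908.77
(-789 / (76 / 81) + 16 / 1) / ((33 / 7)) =-438851 / 2508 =-174.98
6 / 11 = 0.55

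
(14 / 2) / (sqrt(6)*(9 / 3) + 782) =0.01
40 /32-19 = -71 /4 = -17.75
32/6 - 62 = -170/3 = -56.67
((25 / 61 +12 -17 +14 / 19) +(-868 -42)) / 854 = -75654 / 70699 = -1.07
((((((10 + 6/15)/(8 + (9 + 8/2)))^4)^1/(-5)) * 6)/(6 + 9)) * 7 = -14623232/434109375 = -0.03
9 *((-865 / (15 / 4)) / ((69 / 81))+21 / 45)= -279777 / 115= -2432.84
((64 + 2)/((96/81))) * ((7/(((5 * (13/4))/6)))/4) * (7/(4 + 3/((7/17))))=916839/41080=22.32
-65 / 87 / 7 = -65 / 609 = -0.11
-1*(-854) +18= 872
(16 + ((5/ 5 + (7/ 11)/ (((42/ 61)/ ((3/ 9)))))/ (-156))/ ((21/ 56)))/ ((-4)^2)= 185069/ 185328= 1.00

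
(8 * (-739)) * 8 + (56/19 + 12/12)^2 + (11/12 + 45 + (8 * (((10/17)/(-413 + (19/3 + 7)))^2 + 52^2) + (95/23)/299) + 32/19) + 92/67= -21228963325634389476439/829274829991911732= -25599.43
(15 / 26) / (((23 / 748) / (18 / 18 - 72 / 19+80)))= 8229870 / 5681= 1448.67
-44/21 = -2.10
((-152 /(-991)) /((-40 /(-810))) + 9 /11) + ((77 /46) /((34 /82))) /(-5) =132843613 /42622910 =3.12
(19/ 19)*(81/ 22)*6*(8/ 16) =243/ 22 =11.05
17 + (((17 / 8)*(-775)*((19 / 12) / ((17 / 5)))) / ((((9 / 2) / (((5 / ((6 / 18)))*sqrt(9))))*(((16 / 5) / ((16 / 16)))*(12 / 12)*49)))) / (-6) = 5679089 / 225792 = 25.15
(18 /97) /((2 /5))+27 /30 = 1323 /970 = 1.36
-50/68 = -25/34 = -0.74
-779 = -779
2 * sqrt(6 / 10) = 2 * sqrt(15) / 5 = 1.55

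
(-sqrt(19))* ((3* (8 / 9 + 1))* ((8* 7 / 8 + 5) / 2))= -34* sqrt(19)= -148.20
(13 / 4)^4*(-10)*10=-714025 / 64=-11156.64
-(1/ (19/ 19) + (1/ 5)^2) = -26/ 25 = -1.04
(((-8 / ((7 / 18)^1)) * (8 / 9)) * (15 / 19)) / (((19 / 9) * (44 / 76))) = -17280 / 1463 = -11.81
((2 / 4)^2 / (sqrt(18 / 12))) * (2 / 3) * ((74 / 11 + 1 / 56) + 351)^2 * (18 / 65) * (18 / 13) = 437070398769 * sqrt(6) / 160320160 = 6677.88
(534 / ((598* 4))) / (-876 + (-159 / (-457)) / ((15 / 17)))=-610095 / 2392907764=-0.00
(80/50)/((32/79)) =79/20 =3.95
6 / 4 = 3 / 2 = 1.50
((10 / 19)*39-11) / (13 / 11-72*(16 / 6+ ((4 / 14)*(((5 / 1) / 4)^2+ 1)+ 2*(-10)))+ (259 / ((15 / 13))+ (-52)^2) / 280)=8362200 / 1059439943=0.01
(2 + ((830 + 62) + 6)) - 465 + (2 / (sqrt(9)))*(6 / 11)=4789 / 11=435.36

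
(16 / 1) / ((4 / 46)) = 184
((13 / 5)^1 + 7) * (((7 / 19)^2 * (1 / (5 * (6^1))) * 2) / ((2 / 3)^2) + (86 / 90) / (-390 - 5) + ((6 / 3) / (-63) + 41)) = 9818636468 / 24954125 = 393.47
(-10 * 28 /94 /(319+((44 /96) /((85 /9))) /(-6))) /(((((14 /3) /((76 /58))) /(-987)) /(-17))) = -553492800 /12581041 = -43.99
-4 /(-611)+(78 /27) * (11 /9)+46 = 2451656 /49491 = 49.54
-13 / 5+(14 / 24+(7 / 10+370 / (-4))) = -5629 / 60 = -93.82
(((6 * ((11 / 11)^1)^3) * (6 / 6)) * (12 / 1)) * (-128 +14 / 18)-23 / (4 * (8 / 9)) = -293327 / 32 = -9166.47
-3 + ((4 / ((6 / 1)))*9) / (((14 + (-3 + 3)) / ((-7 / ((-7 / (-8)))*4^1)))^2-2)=-2925 / 463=-6.32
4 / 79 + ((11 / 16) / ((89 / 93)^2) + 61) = 618763709 / 10012144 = 61.80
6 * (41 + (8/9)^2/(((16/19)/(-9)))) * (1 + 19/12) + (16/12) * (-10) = 8843/18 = 491.28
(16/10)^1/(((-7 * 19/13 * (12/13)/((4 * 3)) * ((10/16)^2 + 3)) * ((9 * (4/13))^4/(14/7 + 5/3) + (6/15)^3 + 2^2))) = -169903676800/5696114236337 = -0.03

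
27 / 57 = 9 / 19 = 0.47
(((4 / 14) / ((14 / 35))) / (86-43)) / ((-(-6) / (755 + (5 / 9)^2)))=21850 / 10449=2.09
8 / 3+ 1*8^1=32 / 3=10.67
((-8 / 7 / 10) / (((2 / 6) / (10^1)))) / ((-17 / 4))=96 / 119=0.81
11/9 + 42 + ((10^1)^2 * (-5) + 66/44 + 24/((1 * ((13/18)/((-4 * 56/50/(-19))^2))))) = -23939417231/52796250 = -453.43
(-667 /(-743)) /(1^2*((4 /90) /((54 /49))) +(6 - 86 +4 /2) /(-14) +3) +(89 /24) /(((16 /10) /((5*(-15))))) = -605054421185 /3482851136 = -173.72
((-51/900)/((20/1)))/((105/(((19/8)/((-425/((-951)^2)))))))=1909291/14000000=0.14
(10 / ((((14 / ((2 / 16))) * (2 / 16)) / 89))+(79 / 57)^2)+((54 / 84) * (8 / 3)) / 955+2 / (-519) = 246078685994 / 3757484745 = 65.49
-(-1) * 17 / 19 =17 / 19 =0.89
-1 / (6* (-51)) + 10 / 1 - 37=-8261 / 306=-27.00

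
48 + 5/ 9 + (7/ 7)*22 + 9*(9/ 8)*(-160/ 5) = -2281/ 9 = -253.44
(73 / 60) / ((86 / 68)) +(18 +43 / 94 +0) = 588701 / 30315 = 19.42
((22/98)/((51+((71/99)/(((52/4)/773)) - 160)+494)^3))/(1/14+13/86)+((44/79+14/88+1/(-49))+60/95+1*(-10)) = -78376452129642833353398359/9037066067697541419183176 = -8.67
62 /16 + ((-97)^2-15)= 75183 /8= 9397.88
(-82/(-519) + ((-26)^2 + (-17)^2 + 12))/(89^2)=507145/4110999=0.12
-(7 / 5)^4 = -2401 / 625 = -3.84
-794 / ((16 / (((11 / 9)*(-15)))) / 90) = 81881.25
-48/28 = -12/7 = -1.71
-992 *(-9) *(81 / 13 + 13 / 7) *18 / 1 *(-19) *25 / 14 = -28091059200 / 637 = -44098994.03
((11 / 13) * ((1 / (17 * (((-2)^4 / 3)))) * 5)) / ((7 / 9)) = 0.06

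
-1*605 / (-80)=121 / 16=7.56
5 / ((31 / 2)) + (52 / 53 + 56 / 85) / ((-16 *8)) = 1384343 / 4468960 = 0.31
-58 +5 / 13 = -749 / 13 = -57.62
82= 82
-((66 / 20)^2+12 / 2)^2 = -2852721 / 10000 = -285.27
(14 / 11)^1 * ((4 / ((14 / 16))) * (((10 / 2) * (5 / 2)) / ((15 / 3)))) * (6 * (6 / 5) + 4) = 1792 / 11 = 162.91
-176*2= -352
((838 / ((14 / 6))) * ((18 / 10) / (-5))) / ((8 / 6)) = -96.97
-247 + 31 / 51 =-12566 / 51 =-246.39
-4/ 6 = -2/ 3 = -0.67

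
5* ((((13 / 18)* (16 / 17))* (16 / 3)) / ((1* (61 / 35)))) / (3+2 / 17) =291200 / 87291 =3.34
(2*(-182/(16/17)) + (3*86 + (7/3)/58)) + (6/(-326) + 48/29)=-7208089/56724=-127.07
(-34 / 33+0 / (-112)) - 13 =-463 / 33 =-14.03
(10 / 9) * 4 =40 / 9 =4.44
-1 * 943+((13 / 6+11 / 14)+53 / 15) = -32778 / 35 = -936.51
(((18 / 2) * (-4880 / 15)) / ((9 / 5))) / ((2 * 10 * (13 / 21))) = -1708 / 13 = -131.38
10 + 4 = 14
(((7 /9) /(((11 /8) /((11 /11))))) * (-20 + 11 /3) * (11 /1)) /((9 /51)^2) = -793016 /243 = -3263.44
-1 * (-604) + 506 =1110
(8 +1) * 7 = 63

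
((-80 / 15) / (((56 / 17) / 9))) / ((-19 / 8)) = 816 / 133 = 6.14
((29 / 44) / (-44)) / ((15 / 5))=-29 / 5808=-0.00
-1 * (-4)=4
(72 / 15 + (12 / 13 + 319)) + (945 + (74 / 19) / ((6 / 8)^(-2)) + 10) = 12665309 / 9880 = 1281.91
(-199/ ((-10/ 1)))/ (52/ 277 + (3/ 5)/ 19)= 90.74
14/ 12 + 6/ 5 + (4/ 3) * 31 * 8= 9991/ 30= 333.03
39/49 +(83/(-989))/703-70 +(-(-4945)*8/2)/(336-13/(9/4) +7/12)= -3818106469136/405716800447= -9.41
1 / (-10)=-1 / 10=-0.10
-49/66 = -0.74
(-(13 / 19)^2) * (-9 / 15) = 507 / 1805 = 0.28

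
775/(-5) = -155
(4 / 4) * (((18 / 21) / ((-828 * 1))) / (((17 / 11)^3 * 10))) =-0.00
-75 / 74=-1.01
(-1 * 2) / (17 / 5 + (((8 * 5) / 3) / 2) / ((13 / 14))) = -390 / 2063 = -0.19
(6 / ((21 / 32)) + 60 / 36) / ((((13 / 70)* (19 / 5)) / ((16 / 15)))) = 36320 / 2223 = 16.34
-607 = -607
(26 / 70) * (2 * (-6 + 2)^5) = -26624 / 35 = -760.69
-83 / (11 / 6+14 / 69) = -11454 / 281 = -40.76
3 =3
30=30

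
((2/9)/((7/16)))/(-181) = -0.00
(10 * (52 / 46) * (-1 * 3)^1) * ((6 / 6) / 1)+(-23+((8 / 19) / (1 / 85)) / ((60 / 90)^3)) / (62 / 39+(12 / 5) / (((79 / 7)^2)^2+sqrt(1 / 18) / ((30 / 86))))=18914351846597298 * sqrt(2) / 112209485084072303184347+71215008632768234711022663 / 2580818156933662973239981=27.59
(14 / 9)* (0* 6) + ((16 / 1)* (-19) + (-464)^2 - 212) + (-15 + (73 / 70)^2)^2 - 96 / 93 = 214972.52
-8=-8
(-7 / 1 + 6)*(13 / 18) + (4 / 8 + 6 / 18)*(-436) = -6553 / 18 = -364.06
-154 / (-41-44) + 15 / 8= 2507 / 680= 3.69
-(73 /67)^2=-5329 /4489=-1.19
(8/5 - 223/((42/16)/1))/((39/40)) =-70016/819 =-85.49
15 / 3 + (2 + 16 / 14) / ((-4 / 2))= 24 / 7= 3.43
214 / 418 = 107 / 209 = 0.51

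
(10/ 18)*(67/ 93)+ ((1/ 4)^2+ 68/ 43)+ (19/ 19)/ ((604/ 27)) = 181633205/ 86954256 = 2.09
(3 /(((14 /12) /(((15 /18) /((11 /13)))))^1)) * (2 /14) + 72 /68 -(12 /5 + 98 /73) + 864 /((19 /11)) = 31638536873 /63545405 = 497.89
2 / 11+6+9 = 167 / 11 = 15.18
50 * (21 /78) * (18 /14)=225 /13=17.31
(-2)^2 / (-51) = -0.08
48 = 48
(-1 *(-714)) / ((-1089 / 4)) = -952 / 363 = -2.62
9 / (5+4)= 1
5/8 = 0.62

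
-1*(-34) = 34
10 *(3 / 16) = 15 / 8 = 1.88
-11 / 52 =-0.21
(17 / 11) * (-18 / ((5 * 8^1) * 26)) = -153 / 5720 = -0.03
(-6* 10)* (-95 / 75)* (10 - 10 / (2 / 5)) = -1140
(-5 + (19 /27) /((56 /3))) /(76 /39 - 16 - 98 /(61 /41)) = 1983293 /31941840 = 0.06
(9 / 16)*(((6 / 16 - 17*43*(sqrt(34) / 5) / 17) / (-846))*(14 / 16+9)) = -237 / 96256+3397*sqrt(34) / 60160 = 0.33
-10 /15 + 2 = 4 /3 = 1.33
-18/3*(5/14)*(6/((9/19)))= -190/7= -27.14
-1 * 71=-71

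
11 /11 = 1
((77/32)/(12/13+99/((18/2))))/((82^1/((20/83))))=1001/1687888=0.00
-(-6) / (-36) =-1 / 6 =-0.17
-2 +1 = -1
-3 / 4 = -0.75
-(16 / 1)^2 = -256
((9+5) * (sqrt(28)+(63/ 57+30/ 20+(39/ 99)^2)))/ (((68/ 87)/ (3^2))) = 69567897/ 156332+5481 * sqrt(7)/ 17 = 1298.02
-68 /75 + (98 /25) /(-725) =-49594 /54375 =-0.91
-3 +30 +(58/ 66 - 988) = -31684/ 33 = -960.12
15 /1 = 15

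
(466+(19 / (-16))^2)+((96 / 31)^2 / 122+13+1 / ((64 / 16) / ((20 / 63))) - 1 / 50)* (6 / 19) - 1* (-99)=85409591482387 / 149694585600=570.56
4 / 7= 0.57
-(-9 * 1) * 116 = 1044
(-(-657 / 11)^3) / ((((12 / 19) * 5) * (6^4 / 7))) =155217783 / 425920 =364.43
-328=-328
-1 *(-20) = 20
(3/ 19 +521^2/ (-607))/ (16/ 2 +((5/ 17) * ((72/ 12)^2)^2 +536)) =-43822243/ 90695512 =-0.48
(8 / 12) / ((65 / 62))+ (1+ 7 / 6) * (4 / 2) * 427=120313 / 65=1850.97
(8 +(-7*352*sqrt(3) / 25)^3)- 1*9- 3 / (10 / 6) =-44879020032*sqrt(3) / 15625- 14 / 5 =-4974898.34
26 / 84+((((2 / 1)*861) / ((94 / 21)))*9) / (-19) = -6823009 / 37506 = -181.92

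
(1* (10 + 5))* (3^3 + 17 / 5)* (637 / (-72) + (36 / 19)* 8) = 8633 / 3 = 2877.67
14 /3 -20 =-46 /3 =-15.33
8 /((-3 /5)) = -40 /3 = -13.33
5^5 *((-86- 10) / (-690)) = 10000 / 23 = 434.78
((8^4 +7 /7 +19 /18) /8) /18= 73765 /2592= 28.46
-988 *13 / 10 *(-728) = 4675216 / 5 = 935043.20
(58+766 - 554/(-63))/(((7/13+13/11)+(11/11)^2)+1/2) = 15005276/58023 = 258.61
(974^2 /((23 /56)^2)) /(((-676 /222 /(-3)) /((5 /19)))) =2476727406720 /1698619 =1458082.95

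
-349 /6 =-58.17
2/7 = 0.29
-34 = -34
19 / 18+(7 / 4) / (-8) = 241 / 288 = 0.84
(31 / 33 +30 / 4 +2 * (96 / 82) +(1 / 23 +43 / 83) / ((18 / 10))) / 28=171908491 / 433923336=0.40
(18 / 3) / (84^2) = 1 / 1176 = 0.00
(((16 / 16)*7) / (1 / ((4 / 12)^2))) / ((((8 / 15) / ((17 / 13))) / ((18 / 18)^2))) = 595 / 312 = 1.91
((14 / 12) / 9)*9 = 1.17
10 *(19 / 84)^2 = 1805 / 3528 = 0.51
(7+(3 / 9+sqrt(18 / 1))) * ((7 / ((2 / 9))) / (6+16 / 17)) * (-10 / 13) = -40.41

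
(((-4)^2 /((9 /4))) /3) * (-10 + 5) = -11.85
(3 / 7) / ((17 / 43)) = 129 / 119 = 1.08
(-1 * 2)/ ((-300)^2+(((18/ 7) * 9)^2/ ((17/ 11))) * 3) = -833/ 37918026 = -0.00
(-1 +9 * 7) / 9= 62 / 9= 6.89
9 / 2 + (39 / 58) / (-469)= 61185 / 13601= 4.50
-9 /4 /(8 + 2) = -0.22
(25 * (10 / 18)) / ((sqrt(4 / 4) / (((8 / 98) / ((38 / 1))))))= 250 / 8379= 0.03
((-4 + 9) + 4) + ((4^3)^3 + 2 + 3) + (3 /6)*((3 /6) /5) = 5243161 /20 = 262158.05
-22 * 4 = -88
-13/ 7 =-1.86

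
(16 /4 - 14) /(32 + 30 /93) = -155 /501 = -0.31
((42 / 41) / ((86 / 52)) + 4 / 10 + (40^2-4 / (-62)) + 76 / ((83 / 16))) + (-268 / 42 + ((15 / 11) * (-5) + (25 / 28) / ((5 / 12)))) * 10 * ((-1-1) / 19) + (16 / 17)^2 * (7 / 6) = 15615899533795676 / 9589683452965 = 1628.41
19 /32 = 0.59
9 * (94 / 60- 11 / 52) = 3171 / 260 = 12.20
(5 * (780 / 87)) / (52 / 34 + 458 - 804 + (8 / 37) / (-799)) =-9607975 / 73831042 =-0.13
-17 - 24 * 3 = -89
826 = 826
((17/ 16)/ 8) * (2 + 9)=187/ 128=1.46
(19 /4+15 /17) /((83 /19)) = 7277 /5644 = 1.29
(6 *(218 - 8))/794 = 630/397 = 1.59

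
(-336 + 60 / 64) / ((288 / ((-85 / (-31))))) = -151895 / 47616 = -3.19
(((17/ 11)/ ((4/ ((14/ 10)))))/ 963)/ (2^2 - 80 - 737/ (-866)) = -7361/ 984831210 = -0.00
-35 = -35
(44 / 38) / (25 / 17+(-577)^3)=-187 / 31024155092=-0.00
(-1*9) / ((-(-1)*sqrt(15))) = -3*sqrt(15) / 5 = -2.32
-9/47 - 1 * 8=-385/47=-8.19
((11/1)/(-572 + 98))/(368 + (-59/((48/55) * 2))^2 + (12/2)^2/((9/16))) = -16896/1146395623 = -0.00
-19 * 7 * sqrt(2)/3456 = -133 * sqrt(2)/3456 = -0.05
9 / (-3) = -3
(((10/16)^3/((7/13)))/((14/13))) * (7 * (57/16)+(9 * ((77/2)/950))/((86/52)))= 10.59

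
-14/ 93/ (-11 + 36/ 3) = -14/ 93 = -0.15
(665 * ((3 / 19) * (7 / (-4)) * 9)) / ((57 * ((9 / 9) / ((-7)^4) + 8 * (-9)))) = 5294205 / 13138196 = 0.40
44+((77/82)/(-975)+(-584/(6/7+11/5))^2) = 33442872730627/915347550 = 36535.71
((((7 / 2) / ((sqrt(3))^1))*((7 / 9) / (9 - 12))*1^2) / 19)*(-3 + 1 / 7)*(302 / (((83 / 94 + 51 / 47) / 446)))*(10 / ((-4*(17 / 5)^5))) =-1384802125000*sqrt(3) / 80850917151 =-29.67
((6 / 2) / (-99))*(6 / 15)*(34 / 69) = -68 / 11385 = -0.01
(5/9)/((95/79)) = 79/171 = 0.46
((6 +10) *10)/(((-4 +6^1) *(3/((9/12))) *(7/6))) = 120/7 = 17.14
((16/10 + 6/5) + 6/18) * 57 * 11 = 9823/5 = 1964.60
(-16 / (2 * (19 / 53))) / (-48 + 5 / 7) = 2968 / 6289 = 0.47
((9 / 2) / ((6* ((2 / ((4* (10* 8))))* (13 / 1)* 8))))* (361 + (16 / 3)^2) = 17525 / 39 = 449.36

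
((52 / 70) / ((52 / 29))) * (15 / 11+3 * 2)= 2349 / 770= 3.05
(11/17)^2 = 121/289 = 0.42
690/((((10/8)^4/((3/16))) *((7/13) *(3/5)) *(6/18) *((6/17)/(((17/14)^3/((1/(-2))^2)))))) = 599346696/60025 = 9984.95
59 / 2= 29.50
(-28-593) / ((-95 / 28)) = 17388 / 95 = 183.03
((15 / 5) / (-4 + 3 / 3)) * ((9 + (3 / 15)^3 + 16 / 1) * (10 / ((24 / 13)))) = -6773 / 50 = -135.46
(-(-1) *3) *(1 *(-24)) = -72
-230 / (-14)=115 / 7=16.43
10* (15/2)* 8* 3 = 1800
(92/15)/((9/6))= 184/45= 4.09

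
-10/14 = -5/7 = -0.71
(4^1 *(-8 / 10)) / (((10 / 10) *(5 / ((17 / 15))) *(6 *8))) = -17 / 1125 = -0.02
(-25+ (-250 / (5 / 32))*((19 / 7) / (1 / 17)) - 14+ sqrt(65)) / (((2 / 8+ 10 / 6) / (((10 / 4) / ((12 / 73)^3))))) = -1005750936205 / 46368+ 1945085*sqrt(65) / 6624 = -21688258.36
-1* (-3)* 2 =6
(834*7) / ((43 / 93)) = 542934 / 43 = 12626.37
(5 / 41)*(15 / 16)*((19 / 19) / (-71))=-75 / 46576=-0.00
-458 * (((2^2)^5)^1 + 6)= -471740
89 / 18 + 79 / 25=3647 / 450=8.10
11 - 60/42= 67/7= 9.57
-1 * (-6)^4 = -1296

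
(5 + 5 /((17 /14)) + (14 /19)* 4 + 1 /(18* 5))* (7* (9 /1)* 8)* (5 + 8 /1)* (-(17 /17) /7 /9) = -18254756 /14535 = -1255.92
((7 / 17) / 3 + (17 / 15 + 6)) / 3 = 206 / 85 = 2.42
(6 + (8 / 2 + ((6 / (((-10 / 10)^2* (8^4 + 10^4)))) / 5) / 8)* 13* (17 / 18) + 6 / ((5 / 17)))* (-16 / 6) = -383186327 / 1902960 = -201.36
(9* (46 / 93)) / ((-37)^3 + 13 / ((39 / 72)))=-138 / 1569499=-0.00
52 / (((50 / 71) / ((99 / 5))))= 182754 / 125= 1462.03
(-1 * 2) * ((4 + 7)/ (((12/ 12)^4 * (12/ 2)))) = -11/ 3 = -3.67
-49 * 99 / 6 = -1617 / 2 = -808.50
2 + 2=4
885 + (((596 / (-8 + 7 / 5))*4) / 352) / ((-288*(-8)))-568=530246423 / 1672704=317.00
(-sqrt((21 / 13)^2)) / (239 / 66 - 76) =1386 / 62101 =0.02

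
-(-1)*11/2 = 11/2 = 5.50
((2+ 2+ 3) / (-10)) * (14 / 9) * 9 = -49 / 5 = -9.80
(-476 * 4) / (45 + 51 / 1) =-119 / 6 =-19.83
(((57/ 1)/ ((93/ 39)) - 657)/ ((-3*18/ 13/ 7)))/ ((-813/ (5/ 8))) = -1488305/ 1814616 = -0.82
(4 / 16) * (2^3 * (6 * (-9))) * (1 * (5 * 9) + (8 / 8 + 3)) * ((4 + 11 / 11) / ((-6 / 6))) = 26460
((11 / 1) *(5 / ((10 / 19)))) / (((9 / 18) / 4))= 836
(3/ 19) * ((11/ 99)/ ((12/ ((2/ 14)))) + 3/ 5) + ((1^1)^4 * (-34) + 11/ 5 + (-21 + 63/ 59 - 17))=-96947381/ 1412460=-68.64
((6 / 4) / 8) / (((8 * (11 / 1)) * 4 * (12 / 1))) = 1 / 22528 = 0.00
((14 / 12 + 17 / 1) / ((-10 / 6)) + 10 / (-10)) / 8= -119 / 80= -1.49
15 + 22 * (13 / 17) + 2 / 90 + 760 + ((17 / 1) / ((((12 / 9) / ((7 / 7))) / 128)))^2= 2038125122 / 765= 2664215.85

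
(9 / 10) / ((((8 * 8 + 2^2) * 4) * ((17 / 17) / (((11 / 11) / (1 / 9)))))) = 81 / 2720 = 0.03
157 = 157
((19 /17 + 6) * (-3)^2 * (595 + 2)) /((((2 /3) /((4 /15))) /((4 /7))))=5201064 /595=8741.28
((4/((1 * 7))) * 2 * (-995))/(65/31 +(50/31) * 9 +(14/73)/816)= -7349499840/107372839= -68.45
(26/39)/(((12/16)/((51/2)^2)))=578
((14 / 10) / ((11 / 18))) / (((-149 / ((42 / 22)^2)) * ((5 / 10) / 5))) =-111132 / 198319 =-0.56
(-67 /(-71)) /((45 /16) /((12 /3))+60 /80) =4288 /6603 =0.65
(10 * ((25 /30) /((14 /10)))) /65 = 25 /273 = 0.09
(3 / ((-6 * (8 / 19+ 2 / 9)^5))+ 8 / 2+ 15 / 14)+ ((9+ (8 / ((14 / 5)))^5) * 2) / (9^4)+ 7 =26968886769960848323 / 3551842170815400000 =7.59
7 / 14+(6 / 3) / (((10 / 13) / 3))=83 / 10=8.30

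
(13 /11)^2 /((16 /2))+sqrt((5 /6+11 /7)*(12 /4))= 2.86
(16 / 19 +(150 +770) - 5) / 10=17401 / 190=91.58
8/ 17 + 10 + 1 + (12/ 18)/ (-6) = 1738/ 153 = 11.36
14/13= 1.08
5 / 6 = 0.83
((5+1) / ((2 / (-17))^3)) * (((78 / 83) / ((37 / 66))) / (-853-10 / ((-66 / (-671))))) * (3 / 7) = 170721837 / 61567408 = 2.77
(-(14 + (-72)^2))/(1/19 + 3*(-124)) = 98762/7067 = 13.98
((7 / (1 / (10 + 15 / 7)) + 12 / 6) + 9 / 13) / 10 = 114 / 13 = 8.77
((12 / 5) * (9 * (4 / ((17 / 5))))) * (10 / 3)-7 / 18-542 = -140051 / 306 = -457.68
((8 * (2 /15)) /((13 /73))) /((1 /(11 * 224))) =2877952 /195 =14758.73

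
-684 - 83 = -767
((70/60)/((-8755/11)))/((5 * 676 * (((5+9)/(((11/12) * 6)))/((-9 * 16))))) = 363/14795950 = 0.00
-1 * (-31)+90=121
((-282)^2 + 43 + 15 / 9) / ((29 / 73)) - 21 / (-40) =697023347 / 3480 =200294.07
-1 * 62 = -62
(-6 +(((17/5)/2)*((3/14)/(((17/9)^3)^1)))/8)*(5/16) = -1939893/1035776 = -1.87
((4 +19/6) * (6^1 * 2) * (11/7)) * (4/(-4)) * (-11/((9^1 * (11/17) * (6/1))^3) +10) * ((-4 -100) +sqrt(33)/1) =213008657186/1515591 -8192640661 * sqrt(33)/6062364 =132781.78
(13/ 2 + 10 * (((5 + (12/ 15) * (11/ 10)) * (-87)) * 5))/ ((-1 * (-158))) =-51143/ 316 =-161.84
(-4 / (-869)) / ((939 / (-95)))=-380 / 815991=-0.00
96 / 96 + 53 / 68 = 121 / 68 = 1.78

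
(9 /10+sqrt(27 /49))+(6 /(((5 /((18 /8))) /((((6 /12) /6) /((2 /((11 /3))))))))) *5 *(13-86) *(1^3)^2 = -148.92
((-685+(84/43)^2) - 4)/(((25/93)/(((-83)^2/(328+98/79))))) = -4274831645341/80154150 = -53332.63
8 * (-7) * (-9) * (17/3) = 2856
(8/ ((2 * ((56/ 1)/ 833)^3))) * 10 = 8425795/ 64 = 131653.05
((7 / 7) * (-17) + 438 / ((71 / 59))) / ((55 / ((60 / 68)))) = 73905 / 13277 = 5.57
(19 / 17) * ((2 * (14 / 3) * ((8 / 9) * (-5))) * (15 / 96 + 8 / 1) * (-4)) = 77140 / 51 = 1512.55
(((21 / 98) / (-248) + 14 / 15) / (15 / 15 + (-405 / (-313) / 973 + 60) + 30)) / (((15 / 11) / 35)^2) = 12526971684689 / 1855753813440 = 6.75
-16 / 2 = -8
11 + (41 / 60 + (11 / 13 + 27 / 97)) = 969041 / 75660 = 12.81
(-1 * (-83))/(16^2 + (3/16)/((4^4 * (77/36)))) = 6544384/20185115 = 0.32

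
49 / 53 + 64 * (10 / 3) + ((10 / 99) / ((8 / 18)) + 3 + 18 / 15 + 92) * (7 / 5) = 349.26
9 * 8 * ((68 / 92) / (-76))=-306 / 437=-0.70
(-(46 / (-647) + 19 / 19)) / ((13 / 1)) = -601 / 8411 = -0.07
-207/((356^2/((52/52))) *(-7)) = 207/887152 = 0.00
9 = 9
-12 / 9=-4 / 3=-1.33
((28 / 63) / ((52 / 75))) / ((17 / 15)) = 0.57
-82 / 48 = -41 / 24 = -1.71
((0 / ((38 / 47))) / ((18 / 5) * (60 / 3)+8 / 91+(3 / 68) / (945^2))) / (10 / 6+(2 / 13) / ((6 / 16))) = 0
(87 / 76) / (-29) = -3 / 76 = -0.04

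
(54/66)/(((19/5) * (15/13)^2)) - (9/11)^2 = -5836/11495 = -0.51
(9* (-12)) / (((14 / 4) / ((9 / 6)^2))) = -486 / 7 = -69.43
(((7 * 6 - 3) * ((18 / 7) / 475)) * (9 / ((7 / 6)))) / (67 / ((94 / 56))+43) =197964 / 10078075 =0.02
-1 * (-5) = 5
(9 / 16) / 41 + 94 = 61673 / 656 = 94.01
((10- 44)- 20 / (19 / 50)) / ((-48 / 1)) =823 / 456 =1.80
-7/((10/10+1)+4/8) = -2.80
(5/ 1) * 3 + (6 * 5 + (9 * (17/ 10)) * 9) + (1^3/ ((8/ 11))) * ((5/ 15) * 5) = 22199/ 120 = 184.99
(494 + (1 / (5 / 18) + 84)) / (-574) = -1454 / 1435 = -1.01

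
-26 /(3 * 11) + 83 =2713 /33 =82.21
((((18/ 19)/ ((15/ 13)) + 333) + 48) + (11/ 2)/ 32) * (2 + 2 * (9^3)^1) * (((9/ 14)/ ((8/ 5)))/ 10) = 1525893669/ 68096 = 22407.98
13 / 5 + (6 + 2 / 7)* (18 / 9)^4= 3611 / 35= 103.17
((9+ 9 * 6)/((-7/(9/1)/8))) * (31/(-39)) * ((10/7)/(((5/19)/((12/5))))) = 3053376/455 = 6710.72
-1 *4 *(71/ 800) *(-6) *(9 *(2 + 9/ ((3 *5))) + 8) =33441/ 500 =66.88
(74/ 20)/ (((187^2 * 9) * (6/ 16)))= 148/ 4720815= 0.00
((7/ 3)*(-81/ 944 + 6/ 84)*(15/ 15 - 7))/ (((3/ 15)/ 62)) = 14725/ 236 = 62.39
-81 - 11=-92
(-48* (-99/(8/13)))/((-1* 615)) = -2574/205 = -12.56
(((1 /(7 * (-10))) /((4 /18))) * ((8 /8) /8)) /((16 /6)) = -27 /8960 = -0.00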